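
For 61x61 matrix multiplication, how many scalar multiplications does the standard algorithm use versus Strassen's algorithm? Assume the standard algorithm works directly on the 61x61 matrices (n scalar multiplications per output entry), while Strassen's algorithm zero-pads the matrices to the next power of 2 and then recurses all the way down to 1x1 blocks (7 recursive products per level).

Matrix multiplication for 61x61 matrices:

Strassen's algorithm requires power-of-2 dimensions. Pad 61x61 to 64x64 (next power of 2).

Standard algorithm: 61^3 = 226981 multiplications
Strassen's algorithm: 7^(log2(64)) = 7^6 = 117649 multiplications
Savings: 226981 - 117649 = 109332 multiplications

Standard: 226981 multiplications (61^3). Strassen: 117649 multiplications (7^6, after padding to 64x64). Strassen reduces 8 recursive multiplications to 7 at each level.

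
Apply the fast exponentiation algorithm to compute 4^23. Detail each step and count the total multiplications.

Computing 4^23 by squaring (build up from 4^1; each line after the first costs one multiplication):

4^1 = 4
4^2 = (4^1)^2 = 4^2 = 16
4^4 = (4^2)^2 = 16^2 = 256
4^5 = 4 * 4^4 = 4 * 256 = 1024
4^10 = (4^5)^2 = 1024^2 = 1048576
4^11 = 4 * 4^10 = 4 * 1048576 = 4194304
4^22 = (4^11)^2 = 4194304^2 = 17592186044416
4^23 = 4 * 4^22 = 4 * 17592186044416 = 70368744177664

Result: 70368744177664
Multiplications needed: 7 (7 lines after 4^1)

4^23 = 70368744177664. Using exponentiation by squaring, this requires 7 multiplications. The key idea: if the exponent is even, square the half-power; if odd, multiply by the base once.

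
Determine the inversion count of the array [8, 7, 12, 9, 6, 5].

Finding inversions in [8, 7, 12, 9, 6, 5]:

(0, 1): arr[0]=8 > arr[1]=7
(0, 4): arr[0]=8 > arr[4]=6
(0, 5): arr[0]=8 > arr[5]=5
(1, 4): arr[1]=7 > arr[4]=6
(1, 5): arr[1]=7 > arr[5]=5
(2, 3): arr[2]=12 > arr[3]=9
(2, 4): arr[2]=12 > arr[4]=6
(2, 5): arr[2]=12 > arr[5]=5
(3, 4): arr[3]=9 > arr[4]=6
(3, 5): arr[3]=9 > arr[5]=5
(4, 5): arr[4]=6 > arr[5]=5

Total inversions: 11

The array has 11 inversion(s): (0,1), (0,4), (0,5), (1,4), (1,5), (2,3), (2,4), (2,5), (3,4), (3,5), (4,5). Each pair (i,j) satisfies i < j and arr[i] > arr[j].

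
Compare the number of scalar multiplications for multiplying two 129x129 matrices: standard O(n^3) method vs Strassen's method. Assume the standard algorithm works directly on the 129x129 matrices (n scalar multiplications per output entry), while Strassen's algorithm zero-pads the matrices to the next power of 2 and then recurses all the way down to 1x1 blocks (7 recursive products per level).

Matrix multiplication for 129x129 matrices:

Strassen's algorithm requires power-of-2 dimensions. Pad 129x129 to 256x256 (next power of 2).

Standard algorithm: 129^3 = 2146689 multiplications
Strassen's algorithm: 7^(log2(256)) = 7^8 = 5764801 multiplications
Difference: 2146689 - 5764801 = -3618112 (Strassen uses MORE here due to padding overhead — for small or just-over-power-of-2 n, padding can outweigh the per-level savings)

Standard: 2146689 multiplications (129^3). Strassen: 5764801 multiplications (7^8, after padding to 256x256). Strassen reduces 8 recursive multiplications to 7 at each level.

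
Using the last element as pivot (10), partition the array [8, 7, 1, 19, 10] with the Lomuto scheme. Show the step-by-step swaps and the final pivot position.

Lomuto partition with pivot = 10:

Initial array: [8, 7, 1, 19, 10]

arr[0]=8 <= 10: swap with position 0, array becomes [8, 7, 1, 19, 10]
arr[1]=7 <= 10: swap with position 1, array becomes [8, 7, 1, 19, 10]
arr[2]=1 <= 10: swap with position 2, array becomes [8, 7, 1, 19, 10]
arr[3]=19 > 10: no swap

Place pivot at position 3: [8, 7, 1, 10, 19]
Pivot position: 3

After partitioning with pivot 10, the array becomes [8, 7, 1, 10, 19]. The pivot is placed at index 3. All elements to the left of the pivot are <= 10, and all elements to the right are > 10.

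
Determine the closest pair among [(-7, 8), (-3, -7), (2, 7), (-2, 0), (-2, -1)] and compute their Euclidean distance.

Computing all pairwise distances among 5 points:

d((-7, 8), (-3, -7)) = 15.5242
d((-7, 8), (2, 7)) = 9.0554
d((-7, 8), (-2, 0)) = 9.434
d((-7, 8), (-2, -1)) = 10.2956
d((-3, -7), (2, 7)) = 14.8661
d((-3, -7), (-2, 0)) = 7.0711
d((-3, -7), (-2, -1)) = 6.0828
d((2, 7), (-2, 0)) = 8.0623
d((2, 7), (-2, -1)) = 8.9443
d((-2, 0), (-2, -1)) = 1.0 <-- minimum

Closest pair: (-2, 0) and (-2, -1) with distance 1.0

The closest pair is (-2, 0) and (-2, -1) with Euclidean distance 1.0. For 5 points, brute-force pairwise comparison is shown above. For large n, the divide-and-conquer algorithm (sort by x, recurse on halves, check the dividing strip) achieves O(n log n).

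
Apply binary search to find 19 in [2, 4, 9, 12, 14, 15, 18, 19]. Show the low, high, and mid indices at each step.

Binary search for 19 in [2, 4, 9, 12, 14, 15, 18, 19]:

lo=0, hi=7, mid=3, arr[mid]=12 -> 12 < 19, search right half
lo=4, hi=7, mid=5, arr[mid]=15 -> 15 < 19, search right half
lo=6, hi=7, mid=6, arr[mid]=18 -> 18 < 19, search right half
lo=7, hi=7, mid=7, arr[mid]=19 -> Found target at index 7!

Binary search finds 19 at index 7 after 4 comparisons. The search repeatedly halves the search space by comparing with the middle element.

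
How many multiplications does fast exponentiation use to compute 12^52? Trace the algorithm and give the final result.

Computing 12^52 by squaring (build up from 12^1; each line after the first costs one multiplication):

12^1 = 12
12^2 = (12^1)^2 = 12^2 = 144
12^3 = 12 * 12^2 = 12 * 144 = 1728
12^6 = (12^3)^2 = 1728^2 = 2985984
12^12 = (12^6)^2 = 2985984^2 = 8916100448256
12^13 = 12 * 12^12 = 12 * 8916100448256 = 106993205379072
12^26 = (12^13)^2 = 106993205379072^2 = 11447545997288281555215581184
12^52 = (12^26)^2 = 11447545997288281555215581184^2 = 131046309360030956735917227964932955078950997486894841856

Result: 131046309360030956735917227964932955078950997486894841856
Multiplications needed: 7 (7 lines after 12^1)

12^52 = 131046309360030956735917227964932955078950997486894841856. Using exponentiation by squaring, this requires 7 multiplications. The key idea: if the exponent is even, square the half-power; if odd, multiply by the base once.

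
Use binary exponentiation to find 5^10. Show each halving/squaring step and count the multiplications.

Computing 5^10 by squaring (build up from 5^1; each line after the first costs one multiplication):

5^1 = 5
5^2 = (5^1)^2 = 5^2 = 25
5^4 = (5^2)^2 = 25^2 = 625
5^5 = 5 * 5^4 = 5 * 625 = 3125
5^10 = (5^5)^2 = 3125^2 = 9765625

Result: 9765625
Multiplications needed: 4 (4 lines after 5^1)

5^10 = 9765625. Using exponentiation by squaring, this requires 4 multiplications. The key idea: if the exponent is even, square the half-power; if odd, multiply by the base once.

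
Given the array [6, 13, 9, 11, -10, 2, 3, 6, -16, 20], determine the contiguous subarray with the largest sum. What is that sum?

Using Kadane's algorithm on [6, 13, 9, 11, -10, 2, 3, 6, -16, 20]:

Scanning through the array:
Position 1 (value 13): max_ending_here = 19, max_so_far = 19
Position 2 (value 9): max_ending_here = 28, max_so_far = 28
Position 3 (value 11): max_ending_here = 39, max_so_far = 39
Position 4 (value -10): max_ending_here = 29, max_so_far = 39
Position 5 (value 2): max_ending_here = 31, max_so_far = 39
Position 6 (value 3): max_ending_here = 34, max_so_far = 39
Position 7 (value 6): max_ending_here = 40, max_so_far = 40
Position 8 (value -16): max_ending_here = 24, max_so_far = 40
Position 9 (value 20): max_ending_here = 44, max_so_far = 44

Maximum subarray: [6, 13, 9, 11, -10, 2, 3, 6, -16, 20]
Maximum sum: 44

The maximum subarray is [6, 13, 9, 11, -10, 2, 3, 6, -16, 20] with sum 44. This subarray runs from index 0 to index 9.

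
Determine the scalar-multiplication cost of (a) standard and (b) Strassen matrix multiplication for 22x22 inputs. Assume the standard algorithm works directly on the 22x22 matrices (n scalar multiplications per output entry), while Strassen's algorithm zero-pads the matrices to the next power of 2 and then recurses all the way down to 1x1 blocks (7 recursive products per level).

Matrix multiplication for 22x22 matrices:

Strassen's algorithm requires power-of-2 dimensions. Pad 22x22 to 32x32 (next power of 2).

Standard algorithm: 22^3 = 10648 multiplications
Strassen's algorithm: 7^(log2(32)) = 7^5 = 16807 multiplications
Difference: 10648 - 16807 = -6159 (Strassen uses MORE here due to padding overhead — for small or just-over-power-of-2 n, padding can outweigh the per-level savings)

Standard: 10648 multiplications (22^3). Strassen: 16807 multiplications (7^5, after padding to 32x32). Strassen reduces 8 recursive multiplications to 7 at each level.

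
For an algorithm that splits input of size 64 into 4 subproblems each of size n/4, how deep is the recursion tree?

For divide and conquer with division factor 4:

Problem sizes at each level:
Level 0: 64
Level 1: 16
Level 2: 4
Level 3: 1

The root is level 0 and the size-1 base case is level 3 (the tree spans levels 0 through 3, i.e. 4 levels counting the root), so the depth is the number of divisions: log_4(64) = 3

The recursion tree depth is log_4(64) = 3. At each level, the problem size is divided by 4, so it takes 3 divisions to reduce to a base case of size 1. The algorithm makes 4 recursive calls at each level.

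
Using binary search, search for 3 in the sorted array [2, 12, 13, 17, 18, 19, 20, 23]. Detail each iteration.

Binary search for 3 in [2, 12, 13, 17, 18, 19, 20, 23]:

lo=0, hi=7, mid=3, arr[mid]=17 -> 17 > 3, search left half
lo=0, hi=2, mid=1, arr[mid]=12 -> 12 > 3, search left half
lo=0, hi=0, mid=0, arr[mid]=2 -> 2 < 3, search right half
lo=1 > hi=0, target 3 not found

Binary search determines that 3 is not in the array after 3 comparisons. The search space was exhausted without finding the target.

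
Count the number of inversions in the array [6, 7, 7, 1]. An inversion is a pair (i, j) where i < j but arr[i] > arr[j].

Finding inversions in [6, 7, 7, 1]:

(0, 3): arr[0]=6 > arr[3]=1
(1, 3): arr[1]=7 > arr[3]=1
(2, 3): arr[2]=7 > arr[3]=1

Total inversions: 3

The array has 3 inversion(s): (0,3), (1,3), (2,3). Each pair (i,j) satisfies i < j and arr[i] > arr[j].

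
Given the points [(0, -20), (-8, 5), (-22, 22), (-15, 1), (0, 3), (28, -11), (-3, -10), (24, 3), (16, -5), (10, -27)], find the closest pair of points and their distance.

Computing all pairwise distances among 10 points:

d((0, -20), (-8, 5)) = 26.2488
d((0, -20), (-22, 22)) = 47.4131
d((0, -20), (-15, 1)) = 25.807
d((0, -20), (0, 3)) = 23.0
d((0, -20), (28, -11)) = 29.4109
d((0, -20), (-3, -10)) = 10.4403
d((0, -20), (24, 3)) = 33.2415
d((0, -20), (16, -5)) = 21.9317
d((0, -20), (10, -27)) = 12.2066
d((-8, 5), (-22, 22)) = 22.0227
d((-8, 5), (-15, 1)) = 8.0623 <-- minimum
d((-8, 5), (0, 3)) = 8.2462
d((-8, 5), (28, -11)) = 39.3954
d((-8, 5), (-3, -10)) = 15.8114
d((-8, 5), (24, 3)) = 32.0624
d((-8, 5), (16, -5)) = 26.0
d((-8, 5), (10, -27)) = 36.7151
d((-22, 22), (-15, 1)) = 22.1359
d((-22, 22), (0, 3)) = 29.0689
d((-22, 22), (28, -11)) = 59.9083
d((-22, 22), (-3, -10)) = 37.2156
d((-22, 22), (24, 3)) = 49.7695
d((-22, 22), (16, -5)) = 46.6154
d((-22, 22), (10, -27)) = 58.5235
d((-15, 1), (0, 3)) = 15.1327
d((-15, 1), (28, -11)) = 44.643
d((-15, 1), (-3, -10)) = 16.2788
d((-15, 1), (24, 3)) = 39.0512
d((-15, 1), (16, -5)) = 31.5753
d((-15, 1), (10, -27)) = 37.5366
d((0, 3), (28, -11)) = 31.305
d((0, 3), (-3, -10)) = 13.3417
d((0, 3), (24, 3)) = 24.0
d((0, 3), (16, -5)) = 17.8885
d((0, 3), (10, -27)) = 31.6228
d((28, -11), (-3, -10)) = 31.0161
d((28, -11), (24, 3)) = 14.5602
d((28, -11), (16, -5)) = 13.4164
d((28, -11), (10, -27)) = 24.0832
d((-3, -10), (24, 3)) = 29.9666
d((-3, -10), (16, -5)) = 19.6469
d((-3, -10), (10, -27)) = 21.4009
d((24, 3), (16, -5)) = 11.3137
d((24, 3), (10, -27)) = 33.1059
d((16, -5), (10, -27)) = 22.8035

Closest pair: (-8, 5) and (-15, 1) with distance 8.0623

The closest pair is (-8, 5) and (-15, 1) with Euclidean distance 8.0623. For 10 points, brute-force pairwise comparison is shown above. For large n, the divide-and-conquer algorithm (sort by x, recurse on halves, check the dividing strip) achieves O(n log n).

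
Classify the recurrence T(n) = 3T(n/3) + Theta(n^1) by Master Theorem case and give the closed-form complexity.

Master Theorem for T(n) = 3T(n/3) + O(n^1):

a = 3, b = 3, c = 1
log_b(a) = log_3(3) = 1.0000

Case 2: c = 1 = log_3(3) = 1.0000
T(n) = O(n^1 log n) = O(n log n)

For T(n) = 3T(n/3) + O(n^1): log_3(3) = 1.0000. This is Case 2 of the Master Theorem (c = log_b(a), equal work at all levels), giving O(n log n).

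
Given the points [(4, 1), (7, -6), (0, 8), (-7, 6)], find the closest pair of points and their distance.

Computing all pairwise distances among 4 points:

d((4, 1), (7, -6)) = 7.6158
d((4, 1), (0, 8)) = 8.0623
d((4, 1), (-7, 6)) = 12.083
d((7, -6), (0, 8)) = 15.6525
d((7, -6), (-7, 6)) = 18.4391
d((0, 8), (-7, 6)) = 7.2801 <-- minimum

Closest pair: (0, 8) and (-7, 6) with distance 7.2801

The closest pair is (0, 8) and (-7, 6) with Euclidean distance 7.2801. For 4 points, brute-force pairwise comparison is shown above. For large n, the divide-and-conquer algorithm (sort by x, recurse on halves, check the dividing strip) achieves O(n log n).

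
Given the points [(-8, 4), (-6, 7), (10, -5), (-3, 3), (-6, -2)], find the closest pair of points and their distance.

Computing all pairwise distances among 5 points:

d((-8, 4), (-6, 7)) = 3.6056 <-- minimum
d((-8, 4), (10, -5)) = 20.1246
d((-8, 4), (-3, 3)) = 5.099
d((-8, 4), (-6, -2)) = 6.3246
d((-6, 7), (10, -5)) = 20.0
d((-6, 7), (-3, 3)) = 5.0
d((-6, 7), (-6, -2)) = 9.0
d((10, -5), (-3, 3)) = 15.2643
d((10, -5), (-6, -2)) = 16.2788
d((-3, 3), (-6, -2)) = 5.831

Closest pair: (-8, 4) and (-6, 7) with distance 3.6056

The closest pair is (-8, 4) and (-6, 7) with Euclidean distance 3.6056. For 5 points, brute-force pairwise comparison is shown above. For large n, the divide-and-conquer algorithm (sort by x, recurse on halves, check the dividing strip) achieves O(n log n).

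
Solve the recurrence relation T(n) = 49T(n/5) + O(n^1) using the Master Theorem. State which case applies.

Master Theorem for T(n) = 49T(n/5) + O(n^1):

a = 49, b = 5, c = 1
log_b(a) = log_5(49) = 2.4181

Case 1: c = 1 < log_5(49) = 2.4181
T(n) = O(n^(log_5 49))

For T(n) = 49T(n/5) + O(n^1): log_5(49) = 2.4181. This is Case 1 of the Master Theorem (c < log_b(a), work dominated by leaves), giving O(n^(log_5 49)).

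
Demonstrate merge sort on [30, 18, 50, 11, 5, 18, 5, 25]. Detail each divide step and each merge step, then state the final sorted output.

Merge sort trace:

Split: [30, 18, 50, 11, 5, 18, 5, 25] -> [30, 18, 50, 11] and [5, 18, 5, 25]
  Split: [30, 18, 50, 11] -> [30, 18] and [50, 11]
    Split: [30, 18] -> [30] and [18]
    Merge: [30] + [18] -> [18, 30]
    Split: [50, 11] -> [50] and [11]
    Merge: [50] + [11] -> [11, 50]
  Merge: [18, 30] + [11, 50] -> [11, 18, 30, 50]
  Split: [5, 18, 5, 25] -> [5, 18] and [5, 25]
    Split: [5, 18] -> [5] and [18]
    Merge: [5] + [18] -> [5, 18]
    Split: [5, 25] -> [5] and [25]
    Merge: [5] + [25] -> [5, 25]
  Merge: [5, 18] + [5, 25] -> [5, 5, 18, 25]
Merge: [11, 18, 30, 50] + [5, 5, 18, 25] -> [5, 5, 11, 18, 18, 25, 30, 50]

Final sorted array: [5, 5, 11, 18, 18, 25, 30, 50]

The merge sort proceeds by recursively splitting the array and merging sorted halves.
After all merges, the sorted array is [5, 5, 11, 18, 18, 25, 30, 50].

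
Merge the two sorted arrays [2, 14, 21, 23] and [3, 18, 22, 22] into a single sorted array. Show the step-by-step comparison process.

Merging process:

Compare 2 vs 3: take 2 from left. Merged: [2]
Compare 14 vs 3: take 3 from right. Merged: [2, 3]
Compare 14 vs 18: take 14 from left. Merged: [2, 3, 14]
Compare 21 vs 18: take 18 from right. Merged: [2, 3, 14, 18]
Compare 21 vs 22: take 21 from left. Merged: [2, 3, 14, 18, 21]
Compare 23 vs 22: take 22 from right. Merged: [2, 3, 14, 18, 21, 22]
Compare 23 vs 22: take 22 from right. Merged: [2, 3, 14, 18, 21, 22, 22]
Append remaining from left: [23]. Merged: [2, 3, 14, 18, 21, 22, 22, 23]

Final merged array: [2, 3, 14, 18, 21, 22, 22, 23]
Total comparisons: 7

The merged array is [2, 3, 14, 18, 21, 22, 22, 23], requiring 7 comparisons. The merge step runs in O(n) time where n is the total number of elements.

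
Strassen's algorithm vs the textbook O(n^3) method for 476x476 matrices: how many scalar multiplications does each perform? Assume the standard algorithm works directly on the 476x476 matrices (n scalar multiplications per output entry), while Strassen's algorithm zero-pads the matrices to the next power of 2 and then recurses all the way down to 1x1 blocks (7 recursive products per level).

Matrix multiplication for 476x476 matrices:

Strassen's algorithm requires power-of-2 dimensions. Pad 476x476 to 512x512 (next power of 2).

Standard algorithm: 476^3 = 107850176 multiplications
Strassen's algorithm: 7^(log2(512)) = 7^9 = 40353607 multiplications
Savings: 107850176 - 40353607 = 67496569 multiplications

Standard: 107850176 multiplications (476^3). Strassen: 40353607 multiplications (7^9, after padding to 512x512). Strassen reduces 8 recursive multiplications to 7 at each level.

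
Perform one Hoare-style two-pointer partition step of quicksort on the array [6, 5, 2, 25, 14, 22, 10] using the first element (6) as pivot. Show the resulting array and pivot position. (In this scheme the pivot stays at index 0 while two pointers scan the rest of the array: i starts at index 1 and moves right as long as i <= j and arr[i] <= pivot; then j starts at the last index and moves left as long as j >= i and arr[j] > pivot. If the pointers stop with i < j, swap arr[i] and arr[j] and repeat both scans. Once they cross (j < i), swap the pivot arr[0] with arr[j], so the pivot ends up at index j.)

Hoare-style two-pointer partition with pivot = 6:

Initial array: [6, 5, 2, 25, 14, 22, 10]

Pointers start at i = 1, j = 6.
i ends at 3, j ends at 2: the pointers have crossed (j < i), so scanning stops.

Swap pivot arr[0] with arr[2] to place pivot at position 2: [2, 5, 6, 25, 14, 22, 10]
Pivot position: 2

After partitioning with pivot 6, the array becomes [2, 5, 6, 25, 14, 22, 10]. The pivot is placed at index 2. All elements to the left of the pivot are <= 6, and all elements to the right are > 6.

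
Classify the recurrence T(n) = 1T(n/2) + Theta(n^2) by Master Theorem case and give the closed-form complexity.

Master Theorem for T(n) = 1T(n/2) + O(n^2):

a = 1, b = 2, c = 2
log_b(a) = log_2(1) = 0.0000

Case 3: c = 2 > log_2(1) = 0.0000
T(n) = O(n^2) = O(n^2)

For T(n) = 1T(n/2) + O(n^2): log_2(1) = 0.0000. This is Case 3 of the Master Theorem (c > log_b(a), work dominated by root), giving O(n^2).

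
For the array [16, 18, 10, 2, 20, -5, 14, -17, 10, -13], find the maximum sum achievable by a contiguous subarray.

Using Kadane's algorithm on [16, 18, 10, 2, 20, -5, 14, -17, 10, -13]:

Scanning through the array:
Position 1 (value 18): max_ending_here = 34, max_so_far = 34
Position 2 (value 10): max_ending_here = 44, max_so_far = 44
Position 3 (value 2): max_ending_here = 46, max_so_far = 46
Position 4 (value 20): max_ending_here = 66, max_so_far = 66
Position 5 (value -5): max_ending_here = 61, max_so_far = 66
Position 6 (value 14): max_ending_here = 75, max_so_far = 75
Position 7 (value -17): max_ending_here = 58, max_so_far = 75
Position 8 (value 10): max_ending_here = 68, max_so_far = 75
Position 9 (value -13): max_ending_here = 55, max_so_far = 75

Maximum subarray: [16, 18, 10, 2, 20, -5, 14]
Maximum sum: 75

The maximum subarray is [16, 18, 10, 2, 20, -5, 14] with sum 75. This subarray runs from index 0 to index 6.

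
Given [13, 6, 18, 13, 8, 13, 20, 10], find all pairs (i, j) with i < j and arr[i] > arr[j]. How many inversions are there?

Finding inversions in [13, 6, 18, 13, 8, 13, 20, 10]:

(0, 1): arr[0]=13 > arr[1]=6
(0, 4): arr[0]=13 > arr[4]=8
(0, 7): arr[0]=13 > arr[7]=10
(2, 3): arr[2]=18 > arr[3]=13
(2, 4): arr[2]=18 > arr[4]=8
(2, 5): arr[2]=18 > arr[5]=13
(2, 7): arr[2]=18 > arr[7]=10
(3, 4): arr[3]=13 > arr[4]=8
(3, 7): arr[3]=13 > arr[7]=10
(5, 7): arr[5]=13 > arr[7]=10
(6, 7): arr[6]=20 > arr[7]=10

Total inversions: 11

The array has 11 inversion(s): (0,1), (0,4), (0,7), (2,3), (2,4), (2,5), (2,7), (3,4), (3,7), (5,7), (6,7). Each pair (i,j) satisfies i < j and arr[i] > arr[j].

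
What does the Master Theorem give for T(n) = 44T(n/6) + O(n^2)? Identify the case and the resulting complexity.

Master Theorem for T(n) = 44T(n/6) + O(n^2):

a = 44, b = 6, c = 2
log_b(a) = log_6(44) = 2.1120

Case 1: c = 2 < log_6(44) = 2.1120
T(n) = O(n^(log_6 44))

For T(n) = 44T(n/6) + O(n^2): log_6(44) = 2.1120. This is Case 1 of the Master Theorem (c < log_b(a), work dominated by leaves), giving O(n^(log_6 44)).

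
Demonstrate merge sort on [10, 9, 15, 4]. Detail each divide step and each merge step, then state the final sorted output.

Merge sort trace:

Split: [10, 9, 15, 4] -> [10, 9] and [15, 4]
  Split: [10, 9] -> [10] and [9]
  Merge: [10] + [9] -> [9, 10]
  Split: [15, 4] -> [15] and [4]
  Merge: [15] + [4] -> [4, 15]
Merge: [9, 10] + [4, 15] -> [4, 9, 10, 15]

Final sorted array: [4, 9, 10, 15]

The merge sort proceeds by recursively splitting the array and merging sorted halves.
After all merges, the sorted array is [4, 9, 10, 15].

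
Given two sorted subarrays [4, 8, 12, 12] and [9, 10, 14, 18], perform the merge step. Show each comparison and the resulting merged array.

Merging process:

Compare 4 vs 9: take 4 from left. Merged: [4]
Compare 8 vs 9: take 8 from left. Merged: [4, 8]
Compare 12 vs 9: take 9 from right. Merged: [4, 8, 9]
Compare 12 vs 10: take 10 from right. Merged: [4, 8, 9, 10]
Compare 12 vs 14: take 12 from left. Merged: [4, 8, 9, 10, 12]
Compare 12 vs 14: take 12 from left. Merged: [4, 8, 9, 10, 12, 12]
Append remaining from right: [14, 18]. Merged: [4, 8, 9, 10, 12, 12, 14, 18]

Final merged array: [4, 8, 9, 10, 12, 12, 14, 18]
Total comparisons: 6

The merged array is [4, 8, 9, 10, 12, 12, 14, 18], requiring 6 comparisons. The merge step runs in O(n) time where n is the total number of elements.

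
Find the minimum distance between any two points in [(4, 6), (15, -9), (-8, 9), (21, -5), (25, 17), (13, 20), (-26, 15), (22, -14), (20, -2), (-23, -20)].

Computing all pairwise distances among 10 points:

d((4, 6), (15, -9)) = 18.6011
d((4, 6), (-8, 9)) = 12.3693
d((4, 6), (21, -5)) = 20.2485
d((4, 6), (25, 17)) = 23.7065
d((4, 6), (13, 20)) = 16.6433
d((4, 6), (-26, 15)) = 31.3209
d((4, 6), (22, -14)) = 26.9072
d((4, 6), (20, -2)) = 17.8885
d((4, 6), (-23, -20)) = 37.4833
d((15, -9), (-8, 9)) = 29.2062
d((15, -9), (21, -5)) = 7.2111
d((15, -9), (25, 17)) = 27.8568
d((15, -9), (13, 20)) = 29.0689
d((15, -9), (-26, 15)) = 47.5079
d((15, -9), (22, -14)) = 8.6023
d((15, -9), (20, -2)) = 8.6023
d((15, -9), (-23, -20)) = 39.5601
d((-8, 9), (21, -5)) = 32.2025
d((-8, 9), (25, 17)) = 33.9559
d((-8, 9), (13, 20)) = 23.7065
d((-8, 9), (-26, 15)) = 18.9737
d((-8, 9), (22, -14)) = 37.8021
d((-8, 9), (20, -2)) = 30.0832
d((-8, 9), (-23, -20)) = 32.6497
d((21, -5), (25, 17)) = 22.3607
d((21, -5), (13, 20)) = 26.2488
d((21, -5), (-26, 15)) = 51.0784
d((21, -5), (22, -14)) = 9.0554
d((21, -5), (20, -2)) = 3.1623 <-- minimum
d((21, -5), (-23, -20)) = 46.4866
d((25, 17), (13, 20)) = 12.3693
d((25, 17), (-26, 15)) = 51.0392
d((25, 17), (22, -14)) = 31.1448
d((25, 17), (20, -2)) = 19.6469
d((25, 17), (-23, -20)) = 60.6053
d((13, 20), (-26, 15)) = 39.3192
d((13, 20), (22, -14)) = 35.171
d((13, 20), (20, -2)) = 23.0868
d((13, 20), (-23, -20)) = 53.8145
d((-26, 15), (22, -14)) = 56.0803
d((-26, 15), (20, -2)) = 49.0408
d((-26, 15), (-23, -20)) = 35.1283
d((22, -14), (20, -2)) = 12.1655
d((22, -14), (-23, -20)) = 45.3982
d((20, -2), (-23, -20)) = 46.6154

Closest pair: (21, -5) and (20, -2) with distance 3.1623

The closest pair is (21, -5) and (20, -2) with Euclidean distance 3.1623. For 10 points, brute-force pairwise comparison is shown above. For large n, the divide-and-conquer algorithm (sort by x, recurse on halves, check the dividing strip) achieves O(n log n).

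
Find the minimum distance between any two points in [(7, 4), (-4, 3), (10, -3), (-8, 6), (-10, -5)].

Computing all pairwise distances among 5 points:

d((7, 4), (-4, 3)) = 11.0454
d((7, 4), (10, -3)) = 7.6158
d((7, 4), (-8, 6)) = 15.1327
d((7, 4), (-10, -5)) = 19.2354
d((-4, 3), (10, -3)) = 15.2315
d((-4, 3), (-8, 6)) = 5.0 <-- minimum
d((-4, 3), (-10, -5)) = 10.0
d((10, -3), (-8, 6)) = 20.1246
d((10, -3), (-10, -5)) = 20.0998
d((-8, 6), (-10, -5)) = 11.1803

Closest pair: (-4, 3) and (-8, 6) with distance 5.0

The closest pair is (-4, 3) and (-8, 6) with Euclidean distance 5.0. For 5 points, brute-force pairwise comparison is shown above. For large n, the divide-and-conquer algorithm (sort by x, recurse on halves, check the dividing strip) achieves O(n log n).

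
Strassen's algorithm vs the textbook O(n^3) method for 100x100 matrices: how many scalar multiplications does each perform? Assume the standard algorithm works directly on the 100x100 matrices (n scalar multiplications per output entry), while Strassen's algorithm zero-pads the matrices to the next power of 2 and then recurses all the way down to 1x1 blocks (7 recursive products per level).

Matrix multiplication for 100x100 matrices:

Strassen's algorithm requires power-of-2 dimensions. Pad 100x100 to 128x128 (next power of 2).

Standard algorithm: 100^3 = 1000000 multiplications
Strassen's algorithm: 7^(log2(128)) = 7^7 = 823543 multiplications
Savings: 1000000 - 823543 = 176457 multiplications

Standard: 1000000 multiplications (100^3). Strassen: 823543 multiplications (7^7, after padding to 128x128). Strassen reduces 8 recursive multiplications to 7 at each level.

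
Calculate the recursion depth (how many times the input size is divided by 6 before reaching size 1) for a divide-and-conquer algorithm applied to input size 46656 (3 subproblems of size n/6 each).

For divide and conquer with division factor 6:

Problem sizes at each level:
Level 0: 46656
Level 1: 7776
Level 2: 1296
Level 3: 216
Level 4: 36
Level 5: 6
Level 6: 1

The root is level 0 and the size-1 base case is level 6 (the tree spans levels 0 through 6, i.e. 7 levels counting the root), so the depth is the number of divisions: log_6(46656) = 6

The recursion tree depth is log_6(46656) = 6. At each level, the problem size is divided by 6, so it takes 6 divisions to reduce to a base case of size 1. The algorithm makes 3 recursive calls at each level.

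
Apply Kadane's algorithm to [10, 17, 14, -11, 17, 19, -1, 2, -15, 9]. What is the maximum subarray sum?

Using Kadane's algorithm on [10, 17, 14, -11, 17, 19, -1, 2, -15, 9]:

Scanning through the array:
Position 1 (value 17): max_ending_here = 27, max_so_far = 27
Position 2 (value 14): max_ending_here = 41, max_so_far = 41
Position 3 (value -11): max_ending_here = 30, max_so_far = 41
Position 4 (value 17): max_ending_here = 47, max_so_far = 47
Position 5 (value 19): max_ending_here = 66, max_so_far = 66
Position 6 (value -1): max_ending_here = 65, max_so_far = 66
Position 7 (value 2): max_ending_here = 67, max_so_far = 67
Position 8 (value -15): max_ending_here = 52, max_so_far = 67
Position 9 (value 9): max_ending_here = 61, max_so_far = 67

Maximum subarray: [10, 17, 14, -11, 17, 19, -1, 2]
Maximum sum: 67

The maximum subarray is [10, 17, 14, -11, 17, 19, -1, 2] with sum 67. This subarray runs from index 0 to index 7.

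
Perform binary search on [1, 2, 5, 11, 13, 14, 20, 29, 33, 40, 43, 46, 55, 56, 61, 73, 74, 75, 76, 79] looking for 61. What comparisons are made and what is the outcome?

Binary search for 61 in [1, 2, 5, 11, 13, 14, 20, 29, 33, 40, 43, 46, 55, 56, 61, 73, 74, 75, 76, 79]:

lo=0, hi=19, mid=9, arr[mid]=40 -> 40 < 61, search right half
lo=10, hi=19, mid=14, arr[mid]=61 -> Found target at index 14!

Binary search finds 61 at index 14 after 2 comparisons. The search repeatedly halves the search space by comparing with the middle element.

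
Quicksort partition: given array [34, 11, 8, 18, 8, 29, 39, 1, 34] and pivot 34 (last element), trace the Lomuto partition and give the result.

Lomuto partition with pivot = 34:

Initial array: [34, 11, 8, 18, 8, 29, 39, 1, 34]

arr[0]=34 <= 34: swap with position 0, array becomes [34, 11, 8, 18, 8, 29, 39, 1, 34]
arr[1]=11 <= 34: swap with position 1, array becomes [34, 11, 8, 18, 8, 29, 39, 1, 34]
arr[2]=8 <= 34: swap with position 2, array becomes [34, 11, 8, 18, 8, 29, 39, 1, 34]
arr[3]=18 <= 34: swap with position 3, array becomes [34, 11, 8, 18, 8, 29, 39, 1, 34]
arr[4]=8 <= 34: swap with position 4, array becomes [34, 11, 8, 18, 8, 29, 39, 1, 34]
arr[5]=29 <= 34: swap with position 5, array becomes [34, 11, 8, 18, 8, 29, 39, 1, 34]
arr[6]=39 > 34: no swap
arr[7]=1 <= 34: swap with position 6, array becomes [34, 11, 8, 18, 8, 29, 1, 39, 34]

Place pivot at position 7: [34, 11, 8, 18, 8, 29, 1, 34, 39]
Pivot position: 7

After partitioning with pivot 34, the array becomes [34, 11, 8, 18, 8, 29, 1, 34, 39]. The pivot is placed at index 7. All elements to the left of the pivot are <= 34, and all elements to the right are > 34.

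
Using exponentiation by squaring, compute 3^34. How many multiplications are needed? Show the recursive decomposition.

Computing 3^34 by squaring (build up from 3^1; each line after the first costs one multiplication):

3^1 = 3
3^2 = (3^1)^2 = 3^2 = 9
3^4 = (3^2)^2 = 9^2 = 81
3^8 = (3^4)^2 = 81^2 = 6561
3^16 = (3^8)^2 = 6561^2 = 43046721
3^17 = 3 * 3^16 = 3 * 43046721 = 129140163
3^34 = (3^17)^2 = 129140163^2 = 16677181699666569

Result: 16677181699666569
Multiplications needed: 6 (6 lines after 3^1)

3^34 = 16677181699666569. Using exponentiation by squaring, this requires 6 multiplications. The key idea: if the exponent is even, square the half-power; if odd, multiply by the base once.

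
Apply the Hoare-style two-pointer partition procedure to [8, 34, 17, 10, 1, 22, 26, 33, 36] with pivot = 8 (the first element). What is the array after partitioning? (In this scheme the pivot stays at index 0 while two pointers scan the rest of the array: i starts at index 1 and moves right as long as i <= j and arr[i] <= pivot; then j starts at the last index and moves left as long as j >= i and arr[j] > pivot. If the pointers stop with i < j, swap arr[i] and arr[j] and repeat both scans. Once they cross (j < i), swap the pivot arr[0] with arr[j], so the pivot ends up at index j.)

Hoare-style two-pointer partition with pivot = 8:

Initial array: [8, 34, 17, 10, 1, 22, 26, 33, 36]

Pointers start at i = 1, j = 8.
i stops at index 1 (arr[1]=34 > 8), j stops at index 4 (arr[4]=1 <= 8): swap arr[1] and arr[4], array becomes [8, 1, 17, 10, 34, 22, 26, 33, 36]
i ends at 2, j ends at 1: the pointers have crossed (j < i), so scanning stops.

Swap pivot arr[0] with arr[1] to place pivot at position 1: [1, 8, 17, 10, 34, 22, 26, 33, 36]
Pivot position: 1

After partitioning with pivot 8, the array becomes [1, 8, 17, 10, 34, 22, 26, 33, 36]. The pivot is placed at index 1. All elements to the left of the pivot are <= 8, and all elements to the right are > 8.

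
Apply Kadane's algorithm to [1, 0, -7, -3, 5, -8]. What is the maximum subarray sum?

Using Kadane's algorithm on [1, 0, -7, -3, 5, -8]:

Scanning through the array:
Position 1 (value 0): max_ending_here = 1, max_so_far = 1
Position 2 (value -7): max_ending_here = -6, max_so_far = 1
Position 3 (value -3): max_ending_here = -3, max_so_far = 1
Position 4 (value 5): max_ending_here = 5, max_so_far = 5
Position 5 (value -8): max_ending_here = -3, max_so_far = 5

Maximum subarray: [5]
Maximum sum: 5

The maximum subarray is [5] with sum 5. This subarray runs from index 4 to index 4.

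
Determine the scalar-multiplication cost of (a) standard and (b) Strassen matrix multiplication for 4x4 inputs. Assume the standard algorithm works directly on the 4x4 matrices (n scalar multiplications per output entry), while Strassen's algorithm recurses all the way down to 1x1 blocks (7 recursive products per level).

Matrix multiplication for 4x4 matrices:

Standard algorithm: 4^3 = 64 multiplications
Strassen's algorithm: 7^(log2(4)) = 7^2 = 49 multiplications
Savings: 64 - 49 = 15 multiplications

Standard: 64 multiplications (4^3). Strassen: 49 multiplications (7^2). Strassen reduces 8 recursive multiplications to 7 at each level.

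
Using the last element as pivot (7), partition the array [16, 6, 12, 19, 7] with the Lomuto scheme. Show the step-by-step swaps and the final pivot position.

Lomuto partition with pivot = 7:

Initial array: [16, 6, 12, 19, 7]

arr[0]=16 > 7: no swap
arr[1]=6 <= 7: swap with position 0, array becomes [6, 16, 12, 19, 7]
arr[2]=12 > 7: no swap
arr[3]=19 > 7: no swap

Place pivot at position 1: [6, 7, 12, 19, 16]
Pivot position: 1

After partitioning with pivot 7, the array becomes [6, 7, 12, 19, 16]. The pivot is placed at index 1. All elements to the left of the pivot are <= 7, and all elements to the right are > 7.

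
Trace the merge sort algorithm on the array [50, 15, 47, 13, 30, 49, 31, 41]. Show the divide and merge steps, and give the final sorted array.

Merge sort trace:

Split: [50, 15, 47, 13, 30, 49, 31, 41] -> [50, 15, 47, 13] and [30, 49, 31, 41]
  Split: [50, 15, 47, 13] -> [50, 15] and [47, 13]
    Split: [50, 15] -> [50] and [15]
    Merge: [50] + [15] -> [15, 50]
    Split: [47, 13] -> [47] and [13]
    Merge: [47] + [13] -> [13, 47]
  Merge: [15, 50] + [13, 47] -> [13, 15, 47, 50]
  Split: [30, 49, 31, 41] -> [30, 49] and [31, 41]
    Split: [30, 49] -> [30] and [49]
    Merge: [30] + [49] -> [30, 49]
    Split: [31, 41] -> [31] and [41]
    Merge: [31] + [41] -> [31, 41]
  Merge: [30, 49] + [31, 41] -> [30, 31, 41, 49]
Merge: [13, 15, 47, 50] + [30, 31, 41, 49] -> [13, 15, 30, 31, 41, 47, 49, 50]

Final sorted array: [13, 15, 30, 31, 41, 47, 49, 50]

The merge sort proceeds by recursively splitting the array and merging sorted halves.
After all merges, the sorted array is [13, 15, 30, 31, 41, 47, 49, 50].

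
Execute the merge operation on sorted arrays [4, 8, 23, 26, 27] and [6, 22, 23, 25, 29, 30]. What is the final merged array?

Merging process:

Compare 4 vs 6: take 4 from left. Merged: [4]
Compare 8 vs 6: take 6 from right. Merged: [4, 6]
Compare 8 vs 22: take 8 from left. Merged: [4, 6, 8]
Compare 23 vs 22: take 22 from right. Merged: [4, 6, 8, 22]
Compare 23 vs 23: take 23 from left. Merged: [4, 6, 8, 22, 23]
Compare 26 vs 23: take 23 from right. Merged: [4, 6, 8, 22, 23, 23]
Compare 26 vs 25: take 25 from right. Merged: [4, 6, 8, 22, 23, 23, 25]
Compare 26 vs 29: take 26 from left. Merged: [4, 6, 8, 22, 23, 23, 25, 26]
Compare 27 vs 29: take 27 from left. Merged: [4, 6, 8, 22, 23, 23, 25, 26, 27]
Append remaining from right: [29, 30]. Merged: [4, 6, 8, 22, 23, 23, 25, 26, 27, 29, 30]

Final merged array: [4, 6, 8, 22, 23, 23, 25, 26, 27, 29, 30]
Total comparisons: 9

The merged array is [4, 6, 8, 22, 23, 23, 25, 26, 27, 29, 30], requiring 9 comparisons. The merge step runs in O(n) time where n is the total number of elements.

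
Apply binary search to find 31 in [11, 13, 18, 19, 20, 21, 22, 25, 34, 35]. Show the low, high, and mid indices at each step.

Binary search for 31 in [11, 13, 18, 19, 20, 21, 22, 25, 34, 35]:

lo=0, hi=9, mid=4, arr[mid]=20 -> 20 < 31, search right half
lo=5, hi=9, mid=7, arr[mid]=25 -> 25 < 31, search right half
lo=8, hi=9, mid=8, arr[mid]=34 -> 34 > 31, search left half
lo=8 > hi=7, target 31 not found

Binary search determines that 31 is not in the array after 3 comparisons. The search space was exhausted without finding the target.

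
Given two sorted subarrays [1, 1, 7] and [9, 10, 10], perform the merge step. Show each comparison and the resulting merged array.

Merging process:

Compare 1 vs 9: take 1 from left. Merged: [1]
Compare 1 vs 9: take 1 from left. Merged: [1, 1]
Compare 7 vs 9: take 7 from left. Merged: [1, 1, 7]
Append remaining from right: [9, 10, 10]. Merged: [1, 1, 7, 9, 10, 10]

Final merged array: [1, 1, 7, 9, 10, 10]
Total comparisons: 3

The merged array is [1, 1, 7, 9, 10, 10], requiring 3 comparisons. The merge step runs in O(n) time where n is the total number of elements.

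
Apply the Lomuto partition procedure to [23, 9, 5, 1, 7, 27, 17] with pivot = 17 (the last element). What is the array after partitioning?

Lomuto partition with pivot = 17:

Initial array: [23, 9, 5, 1, 7, 27, 17]

arr[0]=23 > 17: no swap
arr[1]=9 <= 17: swap with position 0, array becomes [9, 23, 5, 1, 7, 27, 17]
arr[2]=5 <= 17: swap with position 1, array becomes [9, 5, 23, 1, 7, 27, 17]
arr[3]=1 <= 17: swap with position 2, array becomes [9, 5, 1, 23, 7, 27, 17]
arr[4]=7 <= 17: swap with position 3, array becomes [9, 5, 1, 7, 23, 27, 17]
arr[5]=27 > 17: no swap

Place pivot at position 4: [9, 5, 1, 7, 17, 27, 23]
Pivot position: 4

After partitioning with pivot 17, the array becomes [9, 5, 1, 7, 17, 27, 23]. The pivot is placed at index 4. All elements to the left of the pivot are <= 17, and all elements to the right are > 17.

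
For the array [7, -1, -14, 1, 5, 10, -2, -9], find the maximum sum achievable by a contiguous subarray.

Using Kadane's algorithm on [7, -1, -14, 1, 5, 10, -2, -9]:

Scanning through the array:
Position 1 (value -1): max_ending_here = 6, max_so_far = 7
Position 2 (value -14): max_ending_here = -8, max_so_far = 7
Position 3 (value 1): max_ending_here = 1, max_so_far = 7
Position 4 (value 5): max_ending_here = 6, max_so_far = 7
Position 5 (value 10): max_ending_here = 16, max_so_far = 16
Position 6 (value -2): max_ending_here = 14, max_so_far = 16
Position 7 (value -9): max_ending_here = 5, max_so_far = 16

Maximum subarray: [1, 5, 10]
Maximum sum: 16

The maximum subarray is [1, 5, 10] with sum 16. This subarray runs from index 3 to index 5.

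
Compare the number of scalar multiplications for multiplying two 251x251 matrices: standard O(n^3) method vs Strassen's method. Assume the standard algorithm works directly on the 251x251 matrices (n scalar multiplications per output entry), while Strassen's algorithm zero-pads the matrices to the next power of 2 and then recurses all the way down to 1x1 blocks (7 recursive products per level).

Matrix multiplication for 251x251 matrices:

Strassen's algorithm requires power-of-2 dimensions. Pad 251x251 to 256x256 (next power of 2).

Standard algorithm: 251^3 = 15813251 multiplications
Strassen's algorithm: 7^(log2(256)) = 7^8 = 5764801 multiplications
Savings: 15813251 - 5764801 = 10048450 multiplications

Standard: 15813251 multiplications (251^3). Strassen: 5764801 multiplications (7^8, after padding to 256x256). Strassen reduces 8 recursive multiplications to 7 at each level.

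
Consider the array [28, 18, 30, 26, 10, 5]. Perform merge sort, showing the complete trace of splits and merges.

Merge sort trace:

Split: [28, 18, 30, 26, 10, 5] -> [28, 18, 30] and [26, 10, 5]
  Split: [28, 18, 30] -> [28] and [18, 30]
    Split: [18, 30] -> [18] and [30]
    Merge: [18] + [30] -> [18, 30]
  Merge: [28] + [18, 30] -> [18, 28, 30]
  Split: [26, 10, 5] -> [26] and [10, 5]
    Split: [10, 5] -> [10] and [5]
    Merge: [10] + [5] -> [5, 10]
  Merge: [26] + [5, 10] -> [5, 10, 26]
Merge: [18, 28, 30] + [5, 10, 26] -> [5, 10, 18, 26, 28, 30]

Final sorted array: [5, 10, 18, 26, 28, 30]

The merge sort proceeds by recursively splitting the array and merging sorted halves.
After all merges, the sorted array is [5, 10, 18, 26, 28, 30].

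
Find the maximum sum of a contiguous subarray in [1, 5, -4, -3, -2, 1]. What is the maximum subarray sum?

Using Kadane's algorithm on [1, 5, -4, -3, -2, 1]:

Scanning through the array:
Position 1 (value 5): max_ending_here = 6, max_so_far = 6
Position 2 (value -4): max_ending_here = 2, max_so_far = 6
Position 3 (value -3): max_ending_here = -1, max_so_far = 6
Position 4 (value -2): max_ending_here = -2, max_so_far = 6
Position 5 (value 1): max_ending_here = 1, max_so_far = 6

Maximum subarray: [1, 5]
Maximum sum: 6

The maximum subarray is [1, 5] with sum 6. This subarray runs from index 0 to index 1.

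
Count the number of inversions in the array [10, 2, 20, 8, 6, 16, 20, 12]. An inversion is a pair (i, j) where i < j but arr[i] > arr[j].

Finding inversions in [10, 2, 20, 8, 6, 16, 20, 12]:

(0, 1): arr[0]=10 > arr[1]=2
(0, 3): arr[0]=10 > arr[3]=8
(0, 4): arr[0]=10 > arr[4]=6
(2, 3): arr[2]=20 > arr[3]=8
(2, 4): arr[2]=20 > arr[4]=6
(2, 5): arr[2]=20 > arr[5]=16
(2, 7): arr[2]=20 > arr[7]=12
(3, 4): arr[3]=8 > arr[4]=6
(5, 7): arr[5]=16 > arr[7]=12
(6, 7): arr[6]=20 > arr[7]=12

Total inversions: 10

The array has 10 inversion(s): (0,1), (0,3), (0,4), (2,3), (2,4), (2,5), (2,7), (3,4), (5,7), (6,7). Each pair (i,j) satisfies i < j and arr[i] > arr[j].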